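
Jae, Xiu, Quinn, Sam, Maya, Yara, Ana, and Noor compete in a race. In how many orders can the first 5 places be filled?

There are 8 choices for 1st place, 7 for 2nd, and so on down to 4 for position 5.
That gives 8 × 7 × 6 × 5 × 4 = 6720.

6720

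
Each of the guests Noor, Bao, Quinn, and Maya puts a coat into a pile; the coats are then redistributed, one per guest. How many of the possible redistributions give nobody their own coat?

9

This is the derangement count D_4: permutations of 4 items with no fixed point.
By inclusion–exclusion this is Σ_{j=0}^{4} (−1)^j C(4,j)·(4−j)!.
Computing: 24 − 24 + 12 − 4 + 1 = 9.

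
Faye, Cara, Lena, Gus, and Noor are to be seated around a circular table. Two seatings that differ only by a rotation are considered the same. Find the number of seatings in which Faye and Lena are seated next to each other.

Glue Faye and Lena into a block (2 internal orders). Seating 4 units around a circle gives (3)! arrangements.
So 2 × (3)! = 2 × 6 = 12.

12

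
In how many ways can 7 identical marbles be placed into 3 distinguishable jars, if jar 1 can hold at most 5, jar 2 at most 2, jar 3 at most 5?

By stars and bars, unrestricted non-negative solutions to x_1+…+x_3 = 7 number C(7+2,2) = 36.
Subtract solutions that violate a single cap (substitute x_i' = x_i − (cap_i+1)): x_1 ≥ 6 gives C(3,2) = 3; x_2 ≥ 3 gives C(6,2) = 15; x_3 ≥ 6 gives C(3,2) = 3. Together 21.
No two caps can be exceeded simultaneously, so the pair terms are all 0.
By inclusion–exclusion the count is 36 − 21 + 0 = 15.

15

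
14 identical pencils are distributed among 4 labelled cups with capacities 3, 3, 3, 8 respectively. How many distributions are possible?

Ignoring the caps, the number of non-negative solutions to x_1+…+x_4 = 14 is C(17,3) = 680.
Subtract solutions that violate a single cap (substitute x_i' = x_i − (cap_i+1)): x_1 ≥ 4 gives C(13,3) = 286; x_2 ≥ 4 gives C(13,3) = 286; x_3 ≥ 4 gives C(13,3) = 286; x_4 ≥ 9 gives C(8,3) = 56. Together 914.
Add back pairs where two caps are both exceeded: 84 + 84 + 4 + 84 + 4 + 4 = 264.
Subtract triples: 10 + 0 + 0 + 0 = 10.
By inclusion–exclusion the count is 680 − 914 + 264 − 10 = 20.

20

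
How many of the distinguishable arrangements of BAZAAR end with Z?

With the last slot taken by Z, it remains to arrange the other 5 letters (BAAAR).
Those 5 letters have A appearing 3 times, giving (5)!/(3!) = 20.

20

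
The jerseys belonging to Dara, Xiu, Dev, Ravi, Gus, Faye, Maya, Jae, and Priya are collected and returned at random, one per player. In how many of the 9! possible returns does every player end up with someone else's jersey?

133496

Count assignments avoiding every fixed point. For any j of the 9 players fixed to their old jersey, the other 9−j can be arranged in (9−j)! ways.
By inclusion–exclusion this is Σ_{j=0}^{9} (−1)^j C(9,j)·(9−j)!.
Computing: 362880 − 362880 + 181440 − 60480 + 15120 − 3024 + 504 − 72 + 9 − 1 = 133496.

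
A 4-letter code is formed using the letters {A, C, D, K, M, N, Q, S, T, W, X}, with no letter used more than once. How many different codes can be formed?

Choose and order 4 of the 11 symbols: the first letter has 11 options, the next 10, then 9, 8.
That product is 11 × 10 × 9 × 8 = 7920.

7920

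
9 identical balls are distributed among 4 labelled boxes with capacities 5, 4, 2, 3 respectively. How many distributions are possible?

41

Without the upper bounds there are C(12,3) = 220 ways to split 9 among 4 boxes.
Subtract solutions that violate a single cap (substitute x_i' = x_i − (cap_i+1)): x_1 ≥ 6 gives C(6,3) = 20; x_2 ≥ 5 gives C(7,3) = 35; x_3 ≥ 3 gives C(9,3) = 84; x_4 ≥ 4 gives C(8,3) = 56. Together 195.
Add back pairs where two caps are both exceeded: 0 + 1 + 0 + 4 + 1 + 10 = 16.
By inclusion–exclusion the count is 220 − 195 + 16 = 41.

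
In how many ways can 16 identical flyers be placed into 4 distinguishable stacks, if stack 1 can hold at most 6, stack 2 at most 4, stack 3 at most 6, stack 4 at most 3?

Without the upper bounds there are C(19,3) = 969 ways to split 16 among 4 stacks.
Subtract solutions that violate a single cap (substitute x_i' = x_i − (cap_i+1)): x_1 ≥ 7 gives C(12,3) = 220; x_2 ≥ 5 gives C(14,3) = 364; x_3 ≥ 7 gives C(12,3) = 220; x_4 ≥ 4 gives C(15,3) = 455. Together 1259.
Add back pairs where two caps are both exceeded: 35 + 10 + 56 + 35 + 120 + 56 = 312.
Subtract triples: 0 + 1 + 0 + 1 = 2.
By inclusion–exclusion the count is 969 − 1259 + 312 − 2 = 20.

20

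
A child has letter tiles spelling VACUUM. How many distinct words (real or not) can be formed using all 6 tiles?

The 6 letters of VACUUM have repeats: U appearing twice.
The number of distinct arrangements is 6!/(2!) = 720/2 = 360.

360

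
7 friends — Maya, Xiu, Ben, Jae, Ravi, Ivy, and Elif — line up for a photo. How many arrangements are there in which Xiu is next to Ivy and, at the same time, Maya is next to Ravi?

Treat {Xiu,Ivy} as one block (2 orders) and {Maya,Ravi} as another (2 orders).
That leaves 5 units to arrange: 2 × 2 × 5! = 4 × 120 = 480.

480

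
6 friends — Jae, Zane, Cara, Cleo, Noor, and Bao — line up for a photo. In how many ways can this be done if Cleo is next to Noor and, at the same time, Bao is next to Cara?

Treat {Cleo,Noor} as one block (2 orders) and {Bao,Cara} as another (2 orders).
That leaves 4 units to arrange: 2 × 2 × 4! = 4 × 24 = 96.

96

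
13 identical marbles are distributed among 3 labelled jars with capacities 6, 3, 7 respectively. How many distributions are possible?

10

Ignoring the caps, the number of non-negative solutions to x_1+…+x_3 = 13 is C(15,2) = 105.
Subtract solutions that violate a single cap (substitute x_i' = x_i − (cap_i+1)): x_1 ≥ 7 gives C(8,2) = 28; x_2 ≥ 4 gives C(11,2) = 55; x_3 ≥ 8 gives C(7,2) = 21. Together 104.
Add back pairs where two caps are both exceeded: 6 + 0 + 3 = 9.
By inclusion–exclusion the count is 105 − 104 + 9 = 10.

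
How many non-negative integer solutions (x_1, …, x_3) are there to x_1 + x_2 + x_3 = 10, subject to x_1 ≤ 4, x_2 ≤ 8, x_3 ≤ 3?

17

Ignoring the caps, the number of non-negative solutions to x_1+…+x_3 = 10 is C(12,2) = 66.
Subtract solutions that violate a single cap (substitute x_i' = x_i − (cap_i+1)): x_1 ≥ 5 gives C(7,2) = 21; x_2 ≥ 9 gives C(3,2) = 3; x_3 ≥ 4 gives C(8,2) = 28. Together 52.
Add back pairs where two caps are both exceeded: 0 + 3 + 0 = 3.
By inclusion–exclusion the count is 66 − 52 + 3 = 17.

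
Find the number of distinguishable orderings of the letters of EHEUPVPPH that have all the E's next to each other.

3360

Treat the 2 copies of E as a single block. The multiset to arrange is then {EE, H, H, P, P, P, U, V}, 8 items in all.
That gives (8)!/(3!·2!) = 3360 arrangements.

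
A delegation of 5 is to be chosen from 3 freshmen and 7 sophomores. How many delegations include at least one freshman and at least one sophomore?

With no constraint there are C(10,5) = 252 possible selections.
Selections missing a whole group: no freshmen → C(7,5) = 21; no sophomores → C(3,5) = 0.
Both groups omitted at once is impossible, so 252 − 21 = 231.

231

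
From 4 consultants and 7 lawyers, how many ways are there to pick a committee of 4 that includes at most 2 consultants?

Split by how many consultants are chosen (0 through 2).
Sum: C(4,0)·C(7,4) + C(4,1)·C(7,3) + C(4,2)·C(7,2) = 35 + 140 + 126 = 301.

301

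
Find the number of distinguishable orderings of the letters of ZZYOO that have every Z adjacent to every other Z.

12

Treat the 2 copies of Z as a single block. The multiset to arrange is then {ZZ, O, O, Y}, 4 items in all.
That gives (4)!/(2!) = 12 arrangements.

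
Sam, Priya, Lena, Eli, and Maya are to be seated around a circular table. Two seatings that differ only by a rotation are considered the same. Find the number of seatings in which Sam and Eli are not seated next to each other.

Without the restriction there are (4)! = 24 seatings.
Seatings with Sam beside Eli: treat them as a block with 2 internal orders, giving 2 × (3)! = 12.
Subtracting, 24 − 12 = 12.

12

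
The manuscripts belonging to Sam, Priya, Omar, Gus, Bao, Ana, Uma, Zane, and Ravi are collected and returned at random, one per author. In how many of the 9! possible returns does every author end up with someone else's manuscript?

This is the derangement count D_9: permutations of 9 items with no fixed point.
By inclusion–exclusion this is Σ_{j=0}^{9} (−1)^j C(9,j)·(9−j)!.
Computing: 362880 − 362880 + 181440 − 60480 + 15120 − 3024 + 504 − 72 + 9 − 1 = 133496.

133496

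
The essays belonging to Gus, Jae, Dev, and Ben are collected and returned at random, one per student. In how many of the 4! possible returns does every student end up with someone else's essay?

Count assignments avoiding every fixed point. For any j of the 4 students fixed to their own essay, the other 4−j can be arranged in (4−j)! ways.
By inclusion–exclusion this is Σ_{j=0}^{4} (−1)^j C(4,j)·(4−j)!.
Computing: 24 − 24 + 12 − 4 + 1 = 9.

9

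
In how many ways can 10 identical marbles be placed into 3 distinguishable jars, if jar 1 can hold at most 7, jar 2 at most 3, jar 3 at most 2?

6

By stars and bars, unrestricted non-negative solutions to x_1+…+x_3 = 10 number C(10+2,2) = 66.
Subtract solutions that violate a single cap (substitute x_i' = x_i − (cap_i+1)): x_1 ≥ 8 gives C(4,2) = 6; x_2 ≥ 4 gives C(8,2) = 28; x_3 ≥ 3 gives C(9,2) = 36. Together 70.
Add back pairs where two caps are both exceeded: 0 + 0 + 10 = 10.
By inclusion–exclusion the count is 66 − 70 + 10 = 6.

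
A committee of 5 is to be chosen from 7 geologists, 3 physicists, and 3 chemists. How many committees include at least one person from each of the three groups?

798

With no constraint there are C(13,5) = 1287 possible selections.
Subtract selections that omit an entire group: no geologists → C(6,5) = 6; no physicists → C(10,5) = 252; no chemists → C(10,5) = 252.
Add back selections omitting two groups (i.e. drawn from a single group): C(7,5) + C(3,5) + C(3,5) = 21.
By inclusion–exclusion: 1287 − 510 + 21 = 798.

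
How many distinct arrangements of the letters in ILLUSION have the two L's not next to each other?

Total arrangements of ILLUSION: 8!/(2!·2!) = 10080.
Arrangements with the L's together: treat LL as one letter, giving (7)!/(2!) = 2520.
Subtracting, 10080 − 2520 = 7560 arrangements keep the L's apart.

7560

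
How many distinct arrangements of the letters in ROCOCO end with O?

30

With the last slot taken by O, it remains to arrange the other 5 letters (RCOCO).
Those 5 letters have C appearing twice and O appearing twice, giving (5)!/(2!·2!) = 30.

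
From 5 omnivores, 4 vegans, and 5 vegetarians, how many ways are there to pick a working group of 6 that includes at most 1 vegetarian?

Split by how many vegetarians are chosen (0 through 1).
Sum: C(5,0)·C(9,6) + C(5,1)·C(9,5) = 84 + 630 = 714.

714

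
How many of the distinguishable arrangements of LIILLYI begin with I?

60

With the first slot taken by I, it remains to arrange the other 6 letters (LILLYI).
Those 6 letters have I appearing twice and L appearing 3 times, giving (6)!/(3!·2!) = 60.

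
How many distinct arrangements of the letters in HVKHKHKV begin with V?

Fix V in the first position and arrange the remaining 7 letters.
Those 7 letters have H appearing 3 times and K appearing 3 times, giving (7)!/(3!·3!) = 140.

140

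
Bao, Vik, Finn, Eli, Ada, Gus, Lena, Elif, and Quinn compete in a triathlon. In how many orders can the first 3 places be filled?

There are 9 choices for 1st place, 8 for 2nd, and 7 for 3rd.
That gives 9 × 8 × 7 = 504.

504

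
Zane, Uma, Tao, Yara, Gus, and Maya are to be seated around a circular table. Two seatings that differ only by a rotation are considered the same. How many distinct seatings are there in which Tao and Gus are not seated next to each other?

72

All circular seatings of 6 people number (5)! = 120.
Those with Tao next to Gus: fuse the pair into one unit and seat 5 units around a circle — 2·(4)! = 48.
Subtracting, 120 − 48 = 72.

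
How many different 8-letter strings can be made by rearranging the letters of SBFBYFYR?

5040

Letter multiplicities in SBFBYFYR: B×2, F×2, R×1, S×1, Y×2.
So there are 8! / (2!·2!·2!) = 5040 distinguishable arrangements.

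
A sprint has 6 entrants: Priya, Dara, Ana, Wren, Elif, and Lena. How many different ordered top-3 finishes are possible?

This is an ordered selection of 3 from 6: P(6,3).
That gives 6 × 5 × 4 = 120.

120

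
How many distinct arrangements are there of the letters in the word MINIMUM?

420

Letter multiplicities in MINIMUM: I×2, M×3, N×1, U×1.
The number of distinct arrangements is 7!/(3!·2!) = 5040/12 = 420.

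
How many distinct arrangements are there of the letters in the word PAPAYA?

PAPAYA has 6 letters with A appearing 3 times and P appearing twice.
The number of distinct arrangements is 6!/(3!·2!) = 720/12 = 60.

60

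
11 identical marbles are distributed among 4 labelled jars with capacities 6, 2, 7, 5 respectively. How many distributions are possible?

Without the upper bounds there are C(14,3) = 364 ways to split 11 among 4 jars.
Subtract solutions that violate a single cap (substitute x_i' = x_i − (cap_i+1)): x_1 ≥ 7 gives C(7,3) = 35; x_2 ≥ 3 gives C(11,3) = 165; x_3 ≥ 8 gives C(6,3) = 20; x_4 ≥ 6 gives C(8,3) = 56. Together 276.
Add back pairs where two caps are both exceeded: 4 + 0 + 0 + 1 + 10 + 0 = 15.
By inclusion–exclusion the count is 364 − 276 + 15 = 103.

103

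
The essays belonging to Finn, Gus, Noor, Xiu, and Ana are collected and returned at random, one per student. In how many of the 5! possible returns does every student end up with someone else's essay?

Let Aᵢ be the assignments in which student i gets their own essay. We want the size of the complement of A₁∪…∪A_5.
By inclusion–exclusion this is Σ_{j=0}^{5} (−1)^j C(5,j)·(5−j)!.
Computing: 120 − 120 + 60 − 20 + 5 − 1 = 44.

44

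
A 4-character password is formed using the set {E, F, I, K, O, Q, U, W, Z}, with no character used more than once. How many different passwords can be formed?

With no repetition, fill the 4 characters in order: 9 choices, then 8, down to 6.
That product is 9 × 8 × 7 × 6 = 3024.

3024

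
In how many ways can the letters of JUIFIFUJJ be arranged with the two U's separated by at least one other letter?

5880

There are 9!/(3!·2!·2!·2!) = 7560 arrangements of JUIFIFUJJ in total.
If the two U's are adjacent, glue them into one block, leaving 8 items to arrange: (8)!/(3!·2!·2!) = 1680 ways.
Subtracting, 7560 − 1680 = 5880 arrangements keep the U's apart.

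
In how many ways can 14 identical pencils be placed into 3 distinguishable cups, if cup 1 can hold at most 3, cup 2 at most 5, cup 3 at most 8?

6

By stars and bars, unrestricted non-negative solutions to x_1+…+x_3 = 14 number C(14+2,2) = 120.
Subtract solutions that violate a single cap (substitute x_i' = x_i − (cap_i+1)): x_1 ≥ 4 gives C(12,2) = 66; x_2 ≥ 6 gives C(10,2) = 45; x_3 ≥ 9 gives C(7,2) = 21. Together 132.
Add back pairs where two caps are both exceeded: 15 + 3 + 0 = 18.
By inclusion–exclusion the count is 120 − 132 + 18 = 6.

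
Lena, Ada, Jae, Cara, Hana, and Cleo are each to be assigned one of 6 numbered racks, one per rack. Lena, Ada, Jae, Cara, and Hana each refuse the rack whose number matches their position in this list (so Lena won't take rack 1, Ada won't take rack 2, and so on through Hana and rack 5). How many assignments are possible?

Let Aᵢ (for 1 ≤ i ≤ 5) be the placements that put person i in their forbidden rack. Any j of these fix j positions, leaving (6−j)! ways to fill the rest, and there are C(5,j) ways to pick which j.
By inclusion–exclusion, the number of valid placements is Σ_{j=0}^{5} (−1)^j C(5,j)·(6−j)!.
Computing: 720 − 600 + 240 − 60 + 10 − 1 = 309.

309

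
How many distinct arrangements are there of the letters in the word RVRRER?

30

RVRRER has 6 letters with R appearing 4 times.
The number of distinct arrangements is 6!/(4!) = 720/24 = 30.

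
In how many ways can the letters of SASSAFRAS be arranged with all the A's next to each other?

Treat the 3 copies of A as a single block. The multiset to arrange is then {AAA, F, R, S, S, S, S}, 7 items in all.
That gives (7)!/(4!) = 210 arrangements.

210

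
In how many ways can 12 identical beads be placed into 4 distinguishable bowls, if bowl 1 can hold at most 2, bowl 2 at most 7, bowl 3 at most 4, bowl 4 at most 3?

Ignoring the caps, the number of non-negative solutions to x_1+…+x_4 = 12 is C(15,3) = 455.
Subtract solutions that violate a single cap (substitute x_i' = x_i − (cap_i+1)): x_1 ≥ 3 gives C(12,3) = 220; x_2 ≥ 8 gives C(7,3) = 35; x_3 ≥ 5 gives C(10,3) = 120; x_4 ≥ 4 gives C(11,3) = 165. Together 540.
Add back pairs where two caps are both exceeded: 4 + 35 + 56 + 0 + 1 + 20 = 116.
Subtract triples: 0 + 0 + 1 + 0 = 1.
By inclusion–exclusion the count is 455 − 540 + 116 − 1 = 30.

30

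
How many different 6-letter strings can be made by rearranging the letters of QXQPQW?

Letter multiplicities in QXQPQW: P×1, Q×3, W×1, X×1.
The number of distinct arrangements is 6!/(3!) = 720/6 = 120.

120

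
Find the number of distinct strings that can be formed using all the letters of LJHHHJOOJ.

LJHHHJOOJ has 9 letters with H appearing 3 times, J appearing 3 times, and O appearing twice.
Dividing 9! = 362880 by 3!·3!·2! = 72 for the repeated letters gives 5040.

5040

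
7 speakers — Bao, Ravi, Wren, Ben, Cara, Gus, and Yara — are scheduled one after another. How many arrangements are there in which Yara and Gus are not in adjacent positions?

3600

There are 7! = 5040 arrangements in all. If Yara and Gus are adjacent, merging them into one block gives 2·(6)! = 1440 arrangements.
Complementary counting: 5040 − 1440 = 3600.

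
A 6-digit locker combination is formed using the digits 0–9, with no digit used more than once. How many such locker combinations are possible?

151200

This is a permutation of 6 out of 10: P(10,6) = 10!/4!.
That product is 10 × 9 × 8 × 7 × 6 × 5 = 151200.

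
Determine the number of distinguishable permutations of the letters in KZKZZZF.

Letter multiplicities in KZKZZZF: F×1, K×2, Z×4.
The number of distinct arrangements is 7!/(4!·2!) = 5040/48 = 105.

105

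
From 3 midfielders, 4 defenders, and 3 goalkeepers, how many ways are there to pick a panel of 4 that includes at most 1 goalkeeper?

Split by how many goalkeepers are chosen (0 through 1).
Sum: C(3,0)·C(7,4) + C(3,1)·C(7,3) = 35 + 105 = 140.

140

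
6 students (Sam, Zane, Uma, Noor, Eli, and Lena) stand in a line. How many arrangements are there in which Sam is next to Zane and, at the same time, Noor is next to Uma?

96

Treat {Sam,Zane} as one block (2 orders) and {Noor,Uma} as another (2 orders).
That leaves 4 units to arrange: 2 × 2 × 4! = 4 × 24 = 96.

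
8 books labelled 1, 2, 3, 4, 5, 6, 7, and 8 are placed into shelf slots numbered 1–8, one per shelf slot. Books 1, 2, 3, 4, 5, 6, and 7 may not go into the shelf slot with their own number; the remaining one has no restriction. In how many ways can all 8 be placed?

Let Aᵢ (for 1 ≤ i ≤ 7) be the placements that put book i in its forbidden shelf slot. Any j of these fix j positions, leaving (8−j)! ways to fill the rest, and there are C(7,j) ways to pick which j.
By inclusion–exclusion, the number of valid placements is Σ_{j=0}^{7} (−1)^j C(7,j)·(8−j)!.
Computing: 40320 − 35280 + 15120 − 4200 + 840 − 126 + 14 − 1 = 16687.

16687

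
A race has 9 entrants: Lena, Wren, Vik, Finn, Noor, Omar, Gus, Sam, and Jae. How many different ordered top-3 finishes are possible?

504

This is an ordered selection of 3 from 9: P(9,3).
That gives 9 × 8 × 7 = 504.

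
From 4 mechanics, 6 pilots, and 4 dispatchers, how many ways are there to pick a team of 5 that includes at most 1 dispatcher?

1092

Split by how many dispatchers are chosen (0 through 1).
Sum: C(4,0)·C(10,5) + C(4,1)·C(10,4) = 252 + 840 = 1092.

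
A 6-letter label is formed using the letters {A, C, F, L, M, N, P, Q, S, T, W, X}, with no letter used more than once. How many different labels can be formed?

665280

Choose and order 6 of the 12 symbols: the first letter has 12 options, the next 11, and so on down to 7.
12 × 11 × 10 × 9 × 8 × 7 = 665280.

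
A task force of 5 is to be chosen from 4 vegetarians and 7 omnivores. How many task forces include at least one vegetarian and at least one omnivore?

441

Unrestricted: C(11,5) = 462 ways to pick any 5 of the 11.
Subtract selections that omit an entire group: no vegetarians → C(7,5) = 21; no omnivores → C(4,5) = 0.
Both groups omitted at once is impossible, so 462 − 21 = 441.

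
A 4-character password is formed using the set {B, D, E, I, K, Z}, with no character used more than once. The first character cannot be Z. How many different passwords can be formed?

300

The first character has 6−1 = 5 choices (anything except Z).
The remaining 3 characters are filled from the other 5 symbols without repetition: 5 × 4 × 3 = 60.
Total: 5 × 60 = 300.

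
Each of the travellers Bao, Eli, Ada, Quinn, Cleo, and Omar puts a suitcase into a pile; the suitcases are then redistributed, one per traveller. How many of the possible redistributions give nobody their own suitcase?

Count assignments avoiding every fixed point. For any j of the 6 travellers fixed to their own suitcase, the other 6−j can be arranged in (6−j)! ways.
By inclusion–exclusion this is Σ_{j=0}^{6} (−1)^j C(6,j)·(6−j)!.
Computing: 720 − 720 + 360 − 120 + 30 − 6 + 1 = 265.

265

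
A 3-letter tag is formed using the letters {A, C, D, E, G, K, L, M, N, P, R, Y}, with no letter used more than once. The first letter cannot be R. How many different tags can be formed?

1210

The first letter has 12−1 = 11 choices (anything except R).
The remaining 2 letters are filled from the other 11 symbols without repetition: 11 × 10 = 110.
Total: 11 × 110 = 1210.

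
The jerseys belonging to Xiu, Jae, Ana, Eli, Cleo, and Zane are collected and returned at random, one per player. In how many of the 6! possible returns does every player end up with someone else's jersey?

265

Count assignments avoiding every fixed point. For any j of the 6 players fixed to their old jersey, the other 6−j can be arranged in (6−j)! ways.
By inclusion–exclusion this is Σ_{j=0}^{6} (−1)^j C(6,j)·(6−j)!.
Computing: 720 − 720 + 360 − 120 + 30 − 6 + 1 = 265.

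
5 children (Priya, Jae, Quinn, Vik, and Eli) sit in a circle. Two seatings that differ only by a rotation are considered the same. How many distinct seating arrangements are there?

Seat Priya anywhere (absorbing the rotational symmetry), then permute the other 4: (4)! = 24.

24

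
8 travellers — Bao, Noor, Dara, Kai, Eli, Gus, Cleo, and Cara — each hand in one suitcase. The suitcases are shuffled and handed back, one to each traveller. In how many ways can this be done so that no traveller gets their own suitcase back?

This is the derangement count D_8: permutations of 8 items with no fixed point.
By inclusion–exclusion this is Σ_{j=0}^{8} (−1)^j C(8,j)·(8−j)!.
Computing: 40320 − 40320 + 20160 − 6720 + 1680 − 336 + 56 − 8 + 1 = 14833.

14833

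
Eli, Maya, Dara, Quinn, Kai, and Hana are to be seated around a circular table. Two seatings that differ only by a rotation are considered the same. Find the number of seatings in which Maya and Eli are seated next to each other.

Treat {Maya, Eli} as one unit (2 internal orders) and seat the resulting 5 units around the table: (4)! circular arrangements.
So 2 × (4)! = 2 × 24 = 48.

48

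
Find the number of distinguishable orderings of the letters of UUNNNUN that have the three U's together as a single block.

5

Treat the 3 copies of U as a single block. The multiset to arrange is then {UUU, N, N, N, N}, 5 items in all.
That gives (5)!/(4!) = 5 arrangements.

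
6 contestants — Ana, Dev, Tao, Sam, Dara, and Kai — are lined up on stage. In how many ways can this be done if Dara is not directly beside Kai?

There are 6! = 720 arrangements in all. If Dara and Kai are adjacent, merging them into one block gives 2·(5)! = 240 arrangements.
Complementary counting: 720 − 240 = 480.

480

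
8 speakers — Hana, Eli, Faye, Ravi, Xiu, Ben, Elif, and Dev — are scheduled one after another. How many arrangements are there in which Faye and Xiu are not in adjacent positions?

30240

Of the 8! = 40320 arrangements, those with Faye and Xiu adjacent number 2 × 7! = 10080 (treat the pair as a block with 2 internal orders).
So 40320 − 10080 = 30240 arrangements keep them apart.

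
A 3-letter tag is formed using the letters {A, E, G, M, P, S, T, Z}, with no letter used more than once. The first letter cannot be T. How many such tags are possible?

The first letter has 8−1 = 7 choices (anything except T).
The remaining 2 letters are filled from the other 7 symbols without repetition: 7 × 6 = 42.
Total: 7 × 42 = 294.

294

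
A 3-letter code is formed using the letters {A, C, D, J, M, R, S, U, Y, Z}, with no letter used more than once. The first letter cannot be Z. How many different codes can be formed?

648

The first letter has 10−1 = 9 choices (anything except Z).
The remaining 2 letters are filled from the other 9 symbols without repetition: 9 × 8 = 72.
Total: 9 × 72 = 648.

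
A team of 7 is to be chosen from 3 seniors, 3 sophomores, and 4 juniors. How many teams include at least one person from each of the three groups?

118

Total 7-person selections from all 10: C(10,7) = 120.
Selections missing a whole group: no seniors → C(7,7) = 1; no sophomores → C(7,7) = 1; no juniors → C(6,7) = 0.
Add back selections omitting two groups (i.e. drawn from a single group): C(3,7) + C(3,7) + C(4,7) = 0.
By inclusion–exclusion: 120 − 2 + 0 = 118.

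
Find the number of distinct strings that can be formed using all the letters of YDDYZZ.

YDDYZZ has 6 letters with D appearing twice, Y appearing twice, and Z appearing twice.
So there are 6! / (2!·2!·2!) = 90 distinguishable arrangements.

90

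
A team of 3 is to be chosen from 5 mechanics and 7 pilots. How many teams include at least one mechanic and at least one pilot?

175

Total 3-person selections from all 12: C(12,3) = 220.
Selections missing a whole group: no mechanics → C(7,3) = 35; no pilots → C(5,3) = 10.
Both groups omitted at once is impossible, so 220 − 45 = 175.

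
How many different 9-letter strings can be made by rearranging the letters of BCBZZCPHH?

Letter multiplicities in BCBZZCPHH: B×2, C×2, H×2, P×1, Z×2.
The number of distinct arrangements is 9!/(2!·2!·2!·2!) = 362880/16 = 22680.

22680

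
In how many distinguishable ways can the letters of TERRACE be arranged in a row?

1260

Letter multiplicities in TERRACE: A×1, C×1, E×2, R×2, T×1.
The number of distinct arrangements is 7!/(2!·2!) = 5040/4 = 1260.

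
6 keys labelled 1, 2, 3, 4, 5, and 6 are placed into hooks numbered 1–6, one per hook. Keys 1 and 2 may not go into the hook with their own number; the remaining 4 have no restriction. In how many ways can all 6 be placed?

Let Aᵢ (for i ∈ {1, 2}) be the placements that put key i in its forbidden hook. Any j of these fix j positions, leaving (6−j)! ways to fill the rest, and there are C(2,j) ways to pick which j.
By inclusion–exclusion, the number of valid placements is Σ_{j=0}^{2} (−1)^j C(2,j)·(6−j)!.
Computing: 720 − 240 + 24 = 504.

504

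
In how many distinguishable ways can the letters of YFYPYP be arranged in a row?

Letter multiplicities in YFYPYP: F×1, P×2, Y×3.
The number of distinct arrangements is 6!/(3!·2!) = 720/12 = 60.

60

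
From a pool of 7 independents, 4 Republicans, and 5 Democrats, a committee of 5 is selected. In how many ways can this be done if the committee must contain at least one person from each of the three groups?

3010

With no constraint there are C(16,5) = 4368 possible selections.
Selections missing a whole group: no independents → C(9,5) = 126; no Republicans → C(12,5) = 792; no Democrats → C(11,5) = 462.
Add back selections omitting two groups (i.e. drawn from a single group): C(7,5) + C(4,5) + C(5,5) = 22.
By inclusion–exclusion: 4368 − 1380 + 22 = 3010.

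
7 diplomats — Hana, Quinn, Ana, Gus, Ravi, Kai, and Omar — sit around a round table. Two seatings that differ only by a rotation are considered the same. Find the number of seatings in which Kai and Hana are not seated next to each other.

All circular seatings of 7 people number (6)! = 720.
Those with Kai next to Hana: fuse the pair into one unit and seat 6 units around a circle — 2·(5)! = 240.
Subtracting, 720 − 240 = 480.

480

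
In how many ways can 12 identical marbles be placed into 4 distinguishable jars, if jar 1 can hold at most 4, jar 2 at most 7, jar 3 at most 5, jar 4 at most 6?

Without the upper bounds there are C(15,3) = 455 ways to split 12 among 4 jars.
Subtract solutions that violate a single cap (substitute x_i' = x_i − (cap_i+1)): x_1 ≥ 5 gives C(10,3) = 120; x_2 ≥ 8 gives C(7,3) = 35; x_3 ≥ 6 gives C(9,3) = 84; x_4 ≥ 7 gives C(8,3) = 56. Together 295.
Add back pairs where two caps are both exceeded: 0 + 4 + 1 + 0 + 0 + 0 = 5.
By inclusion–exclusion the count is 455 − 295 + 5 = 165.

165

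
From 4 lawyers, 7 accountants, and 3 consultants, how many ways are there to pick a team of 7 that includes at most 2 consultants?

Split by how many consultants are chosen (0 through 2).
Sum: C(3,0)·C(11,7) + C(3,1)·C(11,6) + C(3,2)·C(11,5) = 330 + 1386 + 1386 = 3102.

3102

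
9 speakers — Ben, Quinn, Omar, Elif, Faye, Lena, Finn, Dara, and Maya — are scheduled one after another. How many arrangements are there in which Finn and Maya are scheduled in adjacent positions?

Place the 7 others and the Finn-Maya pair as 8 objects in a line; the pair has 2 internal arrangements.
That gives 2 × 8! = 2 × 40320 = 80640.

80640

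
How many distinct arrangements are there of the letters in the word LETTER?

180

LETTER has 6 letters with E appearing twice and T appearing twice.
Dividing 6! = 720 by 2!·2! = 4 for the repeated letters gives 180.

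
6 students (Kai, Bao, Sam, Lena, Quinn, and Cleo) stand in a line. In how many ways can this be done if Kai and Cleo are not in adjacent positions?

There are 6! = 720 arrangements in all. If Kai and Cleo are adjacent, merging them into one block gives 2·(5)! = 240 arrangements.
Complementary counting: 720 − 240 = 480.

480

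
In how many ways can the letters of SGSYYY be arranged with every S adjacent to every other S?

Treat the 2 copies of S as a single block. The multiset to arrange is then {SS, G, Y, Y, Y}, 5 items in all.
That gives (5)!/(3!) = 20 arrangements.

20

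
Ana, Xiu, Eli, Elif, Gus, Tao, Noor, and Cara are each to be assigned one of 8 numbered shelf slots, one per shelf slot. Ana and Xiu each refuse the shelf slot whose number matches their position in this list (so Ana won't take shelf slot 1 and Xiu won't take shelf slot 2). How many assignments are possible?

Let Aᵢ (for i ∈ {1, 2}) be the placements that put person i in their forbidden shelf slot. Any j of these fix j positions, leaving (8−j)! ways to fill the rest, and there are C(2,j) ways to pick which j.
By inclusion–exclusion, the number of valid placements is Σ_{j=0}^{2} (−1)^j C(2,j)·(8−j)!.
Computing: 40320 − 10080 + 720 = 30960.

30960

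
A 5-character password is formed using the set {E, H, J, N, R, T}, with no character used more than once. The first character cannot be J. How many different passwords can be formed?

The first character has 6−1 = 5 choices (anything except J).
The remaining 4 characters are filled from the other 5 symbols without repetition: 5 × 4 × 3 × 2 = 120.
Total: 5 × 120 = 600.

600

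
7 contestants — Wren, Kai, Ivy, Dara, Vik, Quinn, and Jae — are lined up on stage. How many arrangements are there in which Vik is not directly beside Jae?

There are 7! = 5040 arrangements in all. If Vik and Jae are adjacent, merging them into one block gives 2·(6)! = 1440 arrangements.
Complementary counting: 5040 − 1440 = 3600.

3600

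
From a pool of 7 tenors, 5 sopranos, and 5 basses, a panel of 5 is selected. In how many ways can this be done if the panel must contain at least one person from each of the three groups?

With no constraint there are C(17,5) = 6188 possible selections.
Selections missing a whole group: no tenors → C(10,5) = 252; no sopranos → C(12,5) = 792; no basses → C(12,5) = 792.
Add back selections omitting two groups (i.e. drawn from a single group): C(7,5) + C(5,5) + C(5,5) = 23.
By inclusion–exclusion: 6188 − 1836 + 23 = 4375.

4375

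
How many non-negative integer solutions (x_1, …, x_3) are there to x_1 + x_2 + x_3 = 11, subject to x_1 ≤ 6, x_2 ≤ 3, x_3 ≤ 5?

10

Without the upper bounds there are C(13,2) = 78 ways to split 11 among 3 variables.
Subtract solutions that violate a single cap (substitute x_i' = x_i − (cap_i+1)): x_1 ≥ 7 gives C(6,2) = 15; x_2 ≥ 4 gives C(9,2) = 36; x_3 ≥ 6 gives C(7,2) = 21. Together 72.
Add back pairs where two caps are both exceeded: 1 + 0 + 3 = 4.
By inclusion–exclusion the count is 78 − 72 + 4 = 10.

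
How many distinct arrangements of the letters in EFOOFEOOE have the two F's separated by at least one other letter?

There are 9!/(4!·3!·2!) = 1260 arrangements of EFOOFEOOE in total.
If the two F's are adjacent, glue them into one block, leaving 8 items to arrange: (8)!/(4!·3!) = 280 ways.
Hence 1260 − 280 = 980.

980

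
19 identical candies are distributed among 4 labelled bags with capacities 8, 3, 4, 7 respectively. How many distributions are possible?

20

Without the upper bounds there are C(22,3) = 1540 ways to split 19 among 4 bags.
Subtract solutions that violate a single cap (substitute x_i' = x_i − (cap_i+1)): x_1 ≥ 9 gives C(13,3) = 286; x_2 ≥ 4 gives C(18,3) = 816; x_3 ≥ 5 gives C(17,3) = 680; x_4 ≥ 8 gives C(14,3) = 364. Together 2146.
Add back pairs where two caps are both exceeded: 84 + 56 + 10 + 286 + 120 + 84 = 640.
Subtract triples: 4 + 0 + 0 + 10 = 14.
By inclusion–exclusion the count is 1540 − 2146 + 640 − 14 = 20.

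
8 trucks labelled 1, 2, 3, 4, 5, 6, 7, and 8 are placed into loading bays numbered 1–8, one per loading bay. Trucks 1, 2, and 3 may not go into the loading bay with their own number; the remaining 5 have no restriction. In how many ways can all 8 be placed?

Let Aᵢ (for i ∈ {1, 2, 3}) be the placements that put truck i in its forbidden loading bay. Any j of these fix j positions, leaving (8−j)! ways to fill the rest, and there are C(3,j) ways to pick which j.
By inclusion–exclusion, the number of valid placements is Σ_{j=0}^{3} (−1)^j C(3,j)·(8−j)!.
Computing: 40320 − 15120 + 2160 − 120 = 27240.

27240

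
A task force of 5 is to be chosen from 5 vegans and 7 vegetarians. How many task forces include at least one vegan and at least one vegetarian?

Total 5-person selections from all 12: C(12,5) = 792.
Selections missing a whole group: no vegans → C(7,5) = 21; no vegetarians → C(5,5) = 1.
Both groups omitted at once is impossible, so 792 − 22 = 770.

770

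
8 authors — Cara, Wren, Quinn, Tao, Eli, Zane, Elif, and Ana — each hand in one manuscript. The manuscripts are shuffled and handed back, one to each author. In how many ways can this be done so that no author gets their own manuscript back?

14833

This is the derangement count D_8: permutations of 8 items with no fixed point.
By inclusion–exclusion this is Σ_{j=0}^{8} (−1)^j C(8,j)·(8−j)!.
Computing: 40320 − 40320 + 20160 − 6720 + 1680 − 336 + 56 − 8 + 1 = 14833.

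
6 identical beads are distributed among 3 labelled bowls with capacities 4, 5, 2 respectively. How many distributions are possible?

14

Ignoring the caps, the number of non-negative solutions to x_1+…+x_3 = 6 is C(8,2) = 28.
Subtract solutions that violate a single cap (substitute x_i' = x_i − (cap_i+1)): x_1 ≥ 5 gives C(3,2) = 3; x_2 ≥ 6 gives C(2,2) = 1; x_3 ≥ 3 gives C(5,2) = 10. Together 14.
No two caps can be exceeded simultaneously, so the pair terms are all 0.
By inclusion–exclusion the count is 28 − 14 + 0 = 14.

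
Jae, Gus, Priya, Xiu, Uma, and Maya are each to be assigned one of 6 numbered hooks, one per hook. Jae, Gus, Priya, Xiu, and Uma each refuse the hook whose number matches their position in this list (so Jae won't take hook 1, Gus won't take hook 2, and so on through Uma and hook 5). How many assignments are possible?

309

Let Aᵢ (for 1 ≤ i ≤ 5) be the placements that put person i in their forbidden hook. Any j of these fix j positions, leaving (6−j)! ways to fill the rest, and there are C(5,j) ways to pick which j.
By inclusion–exclusion, the number of valid placements is Σ_{j=0}^{5} (−1)^j C(5,j)·(6−j)!.
Computing: 720 − 600 + 240 − 60 + 10 − 1 = 309.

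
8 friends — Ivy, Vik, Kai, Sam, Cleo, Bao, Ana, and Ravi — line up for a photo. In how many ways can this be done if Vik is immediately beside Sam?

Glue Vik and Sam into one block (2 internal orders), leaving 7 units to arrange in a row.
So the count is 2·(7)! = 10080.

10080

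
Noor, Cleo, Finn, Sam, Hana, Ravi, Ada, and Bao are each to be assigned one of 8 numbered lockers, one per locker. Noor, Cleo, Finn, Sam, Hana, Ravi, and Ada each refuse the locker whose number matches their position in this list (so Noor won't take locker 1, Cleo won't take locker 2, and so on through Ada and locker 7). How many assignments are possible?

Let Aᵢ (for 1 ≤ i ≤ 7) be the placements that put person i in their forbidden locker. Any j of these fix j positions, leaving (8−j)! ways to fill the rest, and there are C(7,j) ways to pick which j.
By inclusion–exclusion, the number of valid placements is Σ_{j=0}^{7} (−1)^j C(7,j)·(8−j)!.
Computing: 40320 − 35280 + 15120 − 4200 + 840 − 126 + 14 − 1 = 16687.

16687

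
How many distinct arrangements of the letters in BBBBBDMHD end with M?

168

With the last slot taken by M, it remains to arrange the other 8 letters (BBBBBDHD).
Those 8 letters have B appearing 5 times and D appearing twice, giving (8)!/(5!·2!) = 168.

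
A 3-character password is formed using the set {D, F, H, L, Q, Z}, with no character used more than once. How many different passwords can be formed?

120

With no repetition, fill the 3 characters in order: 6 choices, then 5, down to 4.
That product is 6 × 5 × 4 = 120.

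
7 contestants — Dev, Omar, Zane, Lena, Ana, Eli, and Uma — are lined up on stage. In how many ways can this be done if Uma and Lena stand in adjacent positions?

1440

Treat {Uma, Lena} as a single unit. There are 6 units to order, and the pair itself can be ordered 2 ways.
That gives 2 × 6! = 2 × 720 = 1440.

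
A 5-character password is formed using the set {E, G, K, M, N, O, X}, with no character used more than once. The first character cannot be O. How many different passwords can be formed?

2160

The first character has 7−1 = 6 choices (anything except O).
The remaining 4 characters are filled from the other 6 symbols without repetition: 6 × 5 × 4 × 3 = 360.
Total: 6 × 360 = 2160.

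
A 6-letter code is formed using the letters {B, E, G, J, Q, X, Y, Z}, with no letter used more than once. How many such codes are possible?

20160

With no repetition, fill the 6 letters in order: 8 choices, then 7, down to 3.
That product is 8 × 7 × 6 × 5 × 4 × 3 = 20160.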